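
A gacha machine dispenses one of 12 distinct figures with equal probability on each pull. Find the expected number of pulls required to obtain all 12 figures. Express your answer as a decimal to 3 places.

37.239

After i distinct types are collected, each trial gives a new one with probability (12−i)/12, so the expected wait for the next new type is 12/(12−i).
E = 12/12 + 12/11 + 12/10 + 12/9 + 12/8 + 12/7 + 12/6 + 12/5 + 12/4 + 12/3 + 12/2 + 12/1 = 86021/2310 ≈ 37.239.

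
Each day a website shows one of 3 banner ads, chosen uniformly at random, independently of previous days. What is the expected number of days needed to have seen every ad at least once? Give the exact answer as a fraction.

11/2

After i distinct types are collected, each trial gives a new one with probability (3−i)/3, so the expected wait for the next new type is 3/(3−i).
E = 3/3 + 3/2 + 3/1 = 11/2.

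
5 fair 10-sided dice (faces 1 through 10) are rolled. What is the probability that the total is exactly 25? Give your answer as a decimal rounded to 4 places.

There are 10^5 = 100000 equally likely outcomes.
The number of ordered 5-tuples from {1,…,10} summing to 25 is 5631.
P(sum = 25) = 5631/100000 ≈ 0.0563.

0.0563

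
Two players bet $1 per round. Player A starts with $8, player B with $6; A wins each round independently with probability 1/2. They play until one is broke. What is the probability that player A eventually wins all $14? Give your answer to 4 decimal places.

0.5714

With a fair step, P(i) = ½P(i−1) + ½P(i+1) with P(0)=0, P(14)=1 has the linear solution P(i) = i/14.
P(8) = 8/14 = 4/7 ≈ 0.5714.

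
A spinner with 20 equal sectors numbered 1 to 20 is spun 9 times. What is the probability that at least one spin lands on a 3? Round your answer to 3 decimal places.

0.370

P(no spin lands on a 3) = (19/20)^9 ≈ 0.630.
P(at least one) = 1 − 0.630 = 0.370.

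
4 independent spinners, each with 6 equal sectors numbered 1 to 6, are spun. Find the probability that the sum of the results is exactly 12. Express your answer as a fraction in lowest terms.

125/1296

There are 6^4 = 1296 equally likely outcomes.
The number of ordered 4-tuples from {1,…,6} summing to 12 is 125.
P(sum = 12) = 125/1296.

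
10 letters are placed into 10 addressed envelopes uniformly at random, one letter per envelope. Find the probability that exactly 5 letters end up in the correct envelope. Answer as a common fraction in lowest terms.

11/3600

Choose which 5 of the 10 are fixed: C(10,5) = 252 ways.
The remaining 5 must have no fixed point: D(5) = 44.
P = 252·44/3628800 = 11/3600.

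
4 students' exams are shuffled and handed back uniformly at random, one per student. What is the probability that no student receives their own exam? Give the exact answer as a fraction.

3/8

This is the derangement probability: permutations of 4 with no fixed point.
D(4) = 4! · (1 − 1/1! + 1/2! − ··· + (−1)^4/4!) = 9.
P = 9/24 = 3/8.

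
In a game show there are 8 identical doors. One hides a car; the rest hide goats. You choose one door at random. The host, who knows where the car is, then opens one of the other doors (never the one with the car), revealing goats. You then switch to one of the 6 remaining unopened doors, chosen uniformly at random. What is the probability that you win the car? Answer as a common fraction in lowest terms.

Your original door holds the car with probability 1/8, so the other 7 collectively hold it with probability 7/8.
The host can always find an empty door to open, so this doesn't change that 7/8; it is now spread over the 6 remaining unopened doors.
P(win by switching) = (7/8) · (1/6) = 7/48.

7/48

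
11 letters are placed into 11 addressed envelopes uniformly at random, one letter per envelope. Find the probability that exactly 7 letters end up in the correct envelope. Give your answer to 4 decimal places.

Choose which 7 of the 11 are fixed: C(11,7) = 330 ways.
The remaining 4 must have no fixed point: D(4) = 9.
P = 330·9/39916800 = 1/13440 ≈ 0.0001.

0.0001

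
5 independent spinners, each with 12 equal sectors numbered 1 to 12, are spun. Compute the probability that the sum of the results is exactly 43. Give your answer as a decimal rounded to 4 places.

There are 12^5 = 248832 equally likely outcomes.
The number of ordered 5-tuples from {1,…,12} summing to 43 is 5355.
P(sum = 43) = 5355/248832 = 595/27648 ≈ 0.0215.

0.0215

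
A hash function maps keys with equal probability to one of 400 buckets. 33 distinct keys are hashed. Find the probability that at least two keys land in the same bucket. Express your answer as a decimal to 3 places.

It's easier to compute the probability that all 33 are distinct.
P(all distinct) = 400/400 · 399/400 · ··· · 368/400 ≈ 0.257.
So the probability of at least one match is 1 − 0.257 = 0.743.

0.743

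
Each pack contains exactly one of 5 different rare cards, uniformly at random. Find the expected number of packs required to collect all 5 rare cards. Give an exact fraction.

137/12

After i distinct types are collected, each trial gives a new one with probability (5−i)/5, so the expected wait for the next new type is 5/(5−i).
E = 5/5 + 5/4 + 5/3 + 5/2 + 5/1 = 137/12.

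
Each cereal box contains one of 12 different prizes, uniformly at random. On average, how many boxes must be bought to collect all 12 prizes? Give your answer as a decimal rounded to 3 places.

After i distinct types are collected, each trial gives a new one with probability (12−i)/12, so the expected wait for the next new type is 12/(12−i).
E = 12/12 + 12/11 + 12/10 + 12/9 + 12/8 + 12/7 + 12/6 + 12/5 + 12/4 + 12/3 + 12/2 + 12/1 = 86021/2310 ≈ 37.239.

37.239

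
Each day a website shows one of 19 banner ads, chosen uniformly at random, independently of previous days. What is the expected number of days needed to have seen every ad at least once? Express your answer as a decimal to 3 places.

67.407

After i distinct types are collected, each trial gives a new one with probability (19−i)/19, so the expected wait for the next new type is 19/(19−i).
E = 19/19 + 19/18 + 19/17 + 19/16 + 19/15 + 19/14 + 19/13 + 19/12 + 19/11 + 19/10 + 19/9 + 19/8 + 19/7 + 19/6 + 19/5 + 19/4 + 19/3 + 19/2 + 19/1 = 275295799/4084080 ≈ 67.407.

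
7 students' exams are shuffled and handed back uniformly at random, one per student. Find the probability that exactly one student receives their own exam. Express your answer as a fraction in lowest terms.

Choose which one is fixed: C(7,1) = 7 ways.
The remaining 6 must have no fixed point: D(6) = 265.
P = 7·265/5040 = 53/144.

53/144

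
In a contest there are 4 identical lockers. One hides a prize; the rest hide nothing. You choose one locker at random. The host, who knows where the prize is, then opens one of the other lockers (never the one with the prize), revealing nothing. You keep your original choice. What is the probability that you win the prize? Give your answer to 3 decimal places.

The host can always open an empty locker regardless of your choice, so this gives no information about your original locker.
P(win by staying) = 1/4 ≈ 0.250.

0.250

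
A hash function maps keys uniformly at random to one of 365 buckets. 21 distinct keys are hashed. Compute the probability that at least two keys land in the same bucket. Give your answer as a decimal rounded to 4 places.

It's easier to compute the probability that all 21 are distinct.
P(all distinct) = 365/365 · 364/365 · ··· · 345/365 ≈ 0.5563.
So the probability of at least one match is 1 − 0.5563 = 0.4437.

0.4437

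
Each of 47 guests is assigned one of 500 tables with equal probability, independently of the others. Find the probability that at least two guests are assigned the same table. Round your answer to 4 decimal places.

It's easier to compute the probability that all 47 are distinct.
P(all distinct) = 500/500 · 499/500 · ··· · 454/500 ≈ 0.1073.
So the probability of at least one match is 1 − 0.1073 = 0.8927.

0.8927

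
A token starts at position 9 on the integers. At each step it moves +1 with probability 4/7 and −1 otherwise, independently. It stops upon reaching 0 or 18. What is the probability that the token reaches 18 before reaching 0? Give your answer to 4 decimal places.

Let r = q/p = (3/7)/(4/7) = 3/4. The recurrence P(i) = p·P(i+1) + q·P(i−1) with P(0)=0, P(18)=1 gives P(i) = (1 − r^i)/(1 − r^18).
P(9) = (1 − (3/4)^9) / (1 − (3/4)^18) = 262144/281827 ≈ 0.9302.

0.9302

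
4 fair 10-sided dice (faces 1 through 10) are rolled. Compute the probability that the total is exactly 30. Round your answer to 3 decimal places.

There are 10^4 = 10000 equally likely outcomes.
The number of ordered 4-tuples from {1,…,10} summing to 30 is 282.
P(sum = 30) = 282/10000 = 141/5000 ≈ 0.028.

0.028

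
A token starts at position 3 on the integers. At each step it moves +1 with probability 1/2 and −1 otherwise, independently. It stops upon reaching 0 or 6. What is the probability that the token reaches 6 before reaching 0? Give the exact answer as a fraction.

1/2

With a fair step, P(i) = ½P(i−1) + ½P(i+1) with P(0)=0, P(6)=1 has the linear solution P(i) = i/6.
P(3) = 3/6 = 1/2.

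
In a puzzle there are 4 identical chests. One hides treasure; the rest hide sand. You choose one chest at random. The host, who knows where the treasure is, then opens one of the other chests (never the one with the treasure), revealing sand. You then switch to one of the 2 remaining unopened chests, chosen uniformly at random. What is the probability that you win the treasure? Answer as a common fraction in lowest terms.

3/8

Your original chest holds the treasure with probability 1/4, so the other 3 collectively hold it with probability 3/4.
The host can always find an empty chest to open, so this doesn't change that 3/4; it is now spread over the 2 remaining unopened chests.
P(win by switching) = (3/4) · (1/2) = 3/8.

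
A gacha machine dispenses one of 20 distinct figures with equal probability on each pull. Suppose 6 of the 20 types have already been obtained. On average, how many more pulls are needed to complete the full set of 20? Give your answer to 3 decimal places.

65.031

Starting from 6 distinct types, each trial gives a new one with probability (20−i)/20 when i types are held, so the wait for the next new type is 20/(20−i).
E = 20/14 + 20/13 + 20/12 + 20/11 + 20/10 + 20/9 + 20/8 + 20/7 + 20/6 + 20/5 + 20/4 + 20/3 + 20/2 + 20/1 = 1171733/18018 ≈ 65.031.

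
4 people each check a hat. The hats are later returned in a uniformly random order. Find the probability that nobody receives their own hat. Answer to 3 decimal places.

This is the derangement probability: permutations of 4 with no fixed point.
D(4) = 4! · (1 − 1/1! + 1/2! − ··· + (−1)^4/4!) = 9.
P = 9/24 = 3/8 ≈ 0.375.

0.375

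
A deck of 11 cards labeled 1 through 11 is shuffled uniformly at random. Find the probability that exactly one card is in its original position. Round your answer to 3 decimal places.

0.368

Choose which one is fixed: C(11,1) = 11 ways.
The remaining 10 must have no fixed point: D(10) = 1334961.
P = 11·1334961/39916800 = 16481/44800 ≈ 0.368.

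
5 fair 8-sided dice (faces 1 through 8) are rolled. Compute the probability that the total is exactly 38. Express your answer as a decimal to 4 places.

There are 8^5 = 32768 equally likely outcomes.
The number of ordered 5-tuples from {1,…,8} summing to 38 is 15.
P(sum = 38) = 15/32768 ≈ 0.0005.

0.0005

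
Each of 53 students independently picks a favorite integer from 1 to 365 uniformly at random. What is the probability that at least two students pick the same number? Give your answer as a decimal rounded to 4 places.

0.9811

It's easier to compute the probability that all 53 are distinct.
P(all distinct) = 365/365 · 364/365 · ··· · 313/365 ≈ 0.0189.
So the probability of at least one match is 1 − 0.0189 = 0.9811.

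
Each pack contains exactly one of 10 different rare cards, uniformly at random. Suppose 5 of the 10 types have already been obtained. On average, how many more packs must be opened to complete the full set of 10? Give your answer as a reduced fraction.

137/6

Starting from 5 distinct types, each trial gives a new one with probability (10−i)/10 when i types are held, so the wait for the next new type is 10/(10−i).
E = 10/5 + 10/4 + 10/3 + 10/2 + 10/1 = 137/6.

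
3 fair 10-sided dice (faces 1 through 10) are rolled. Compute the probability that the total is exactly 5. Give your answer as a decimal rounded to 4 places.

There are 10^3 = 1000 equally likely outcomes.
The number of ordered 3-tuples from {1,…,10} summing to 5 is 6.
P(sum = 5) = 6/1000 = 3/500 ≈ 0.0060.

0.0060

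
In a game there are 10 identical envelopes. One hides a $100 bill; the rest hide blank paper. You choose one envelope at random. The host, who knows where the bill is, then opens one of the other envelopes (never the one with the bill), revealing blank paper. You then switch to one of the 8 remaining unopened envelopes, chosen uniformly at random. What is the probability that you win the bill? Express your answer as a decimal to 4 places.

Your original envelope holds the bill with probability 1/10, so the other 9 collectively hold it with probability 9/10.
The host can always find an empty envelope to open, so this doesn't change that 9/10; it is now spread over the 8 remaining unopened envelopes.
P(win by switching) = (9/10) · (1/8) = 9/80 ≈ 0.1125.

0.1125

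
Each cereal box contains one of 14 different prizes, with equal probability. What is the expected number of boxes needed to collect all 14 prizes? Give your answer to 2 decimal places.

45.52

After i distinct types are collected, each trial gives a new one with probability (14−i)/14, so the expected wait for the next new type is 14/(14−i).
E = 14/14 + 14/13 + 14/12 + 14/11 + 14/10 + 14/9 + 14/8 + 14/7 + 14/6 + 14/5 + 14/4 + 14/3 + 14/2 + 14/1 = 1171733/25740 ≈ 45.52.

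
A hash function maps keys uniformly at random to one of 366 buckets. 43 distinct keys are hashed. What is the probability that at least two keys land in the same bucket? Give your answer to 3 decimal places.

It's easier to compute the probability that all 43 are distinct.
P(all distinct) = 366/366 · 365/366 · ··· · 324/366 ≈ 0.077.
So the probability of at least one match is 1 − 0.077 = 0.923.

0.923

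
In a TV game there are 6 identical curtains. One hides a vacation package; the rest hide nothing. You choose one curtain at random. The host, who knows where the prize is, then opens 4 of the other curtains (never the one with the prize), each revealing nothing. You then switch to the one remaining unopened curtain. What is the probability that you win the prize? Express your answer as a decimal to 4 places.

0.8333

Your original curtain holds the prize with probability 1/6, so the other 5 collectively hold it with probability 5/6.
The host can always find 4 empty curtains to open, so the reveals don't change that 5/6; it is now spread over the 1 remaining unopened curtain.
P(win by switching) = (5/6) · (1/1) = 5/6 ≈ 0.8333.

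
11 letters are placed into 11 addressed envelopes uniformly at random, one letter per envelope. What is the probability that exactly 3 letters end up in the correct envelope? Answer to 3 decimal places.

Choose which 3 of the 11 are fixed: C(11,3) = 165 ways.
The remaining 8 must have no fixed point: D(8) = 14833.
P = 165·14833/39916800 = 2119/34560 ≈ 0.061.

0.061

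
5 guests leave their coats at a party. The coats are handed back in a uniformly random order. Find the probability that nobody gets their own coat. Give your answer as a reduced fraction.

This is the derangement probability: permutations of 5 with no fixed point.
D(5) = 5! · (1 − 1/1! + 1/2! − ··· + (−1)^5/5!) = 44.
P = 44/120 = 11/30.

11/30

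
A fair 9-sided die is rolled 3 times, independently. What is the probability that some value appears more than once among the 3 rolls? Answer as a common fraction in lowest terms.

25/81

P(all 3 different) = 9/9 · 8/9 · ··· · 7/9 = 56/81.
P(at least two equal) = 1 − 56/81 = 25/81.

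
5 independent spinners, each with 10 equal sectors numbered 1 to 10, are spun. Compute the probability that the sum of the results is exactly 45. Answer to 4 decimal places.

0.0013

There are 10^5 = 100000 equally likely outcomes.
The number of ordered 5-tuples from {1,…,10} summing to 45 is 126.
P(sum = 45) = 126/100000 = 63/50000 ≈ 0.0013.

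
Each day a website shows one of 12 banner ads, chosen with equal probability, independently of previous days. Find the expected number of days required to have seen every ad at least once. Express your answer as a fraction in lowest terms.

After i distinct types are collected, each trial gives a new one with probability (12−i)/12, so the expected wait for the next new type is 12/(12−i).
E = 12/12 + 12/11 + 12/10 + 12/9 + 12/8 + 12/7 + 12/6 + 12/5 + 12/4 + 12/3 + 12/2 + 12/1 = 86021/2310.

86021/2310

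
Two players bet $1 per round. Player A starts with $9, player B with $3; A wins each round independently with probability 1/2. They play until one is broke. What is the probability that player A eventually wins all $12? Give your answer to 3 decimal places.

0.750

With a fair step, P(i) = ½P(i−1) + ½P(i+1) with P(0)=0, P(12)=1 has the linear solution P(i) = i/12.
P(9) = 9/12 = 3/4 ≈ 0.750.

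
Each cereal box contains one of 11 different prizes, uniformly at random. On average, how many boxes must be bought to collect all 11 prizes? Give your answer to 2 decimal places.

After i distinct types are collected, each trial gives a new one with probability (11−i)/11, so the expected wait for the next new type is 11/(11−i).
E = 11/11 + 11/10 + 11/9 + 11/8 + 11/7 + 11/6 + 11/5 + 11/4 + 11/3 + 11/2 + 11/1 = 83711/2520 ≈ 33.22.

33.22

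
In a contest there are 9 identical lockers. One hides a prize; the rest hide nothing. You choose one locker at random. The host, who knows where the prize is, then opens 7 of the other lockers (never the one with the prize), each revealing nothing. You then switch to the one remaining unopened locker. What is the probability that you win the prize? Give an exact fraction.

8/9

Your original locker holds the prize with probability 1/9, so the other 8 collectively hold it with probability 8/9.
The host can always find 7 empty lockers to open, so the reveals don't change that 8/9; it is now spread over the 1 remaining unopened locker.
P(win by switching) = (8/9) · (1/1) = 8/9.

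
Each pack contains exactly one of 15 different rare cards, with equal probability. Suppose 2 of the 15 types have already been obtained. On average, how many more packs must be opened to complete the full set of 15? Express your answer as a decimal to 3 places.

47.702

Starting from 2 distinct types, each trial gives a new one with probability (15−i)/15 when i types are held, so the wait for the next new type is 15/(15−i).
E = 15/13 + 15/12 + 15/11 + 15/10 + 15/9 + 15/8 + 15/7 + 15/6 + 15/5 + 15/4 + 15/3 + 15/2 + 15/1 = 1145993/24024 ≈ 47.702.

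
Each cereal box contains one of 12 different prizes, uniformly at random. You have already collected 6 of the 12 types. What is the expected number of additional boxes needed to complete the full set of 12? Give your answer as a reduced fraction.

Starting from 6 distinct types, each trial gives a new one with probability (12−i)/12 when i types are held, so the wait for the next new type is 12/(12−i).
E = 12/6 + 12/5 + 12/4 + 12/3 + 12/2 + 12/1 = 147/5.

147/5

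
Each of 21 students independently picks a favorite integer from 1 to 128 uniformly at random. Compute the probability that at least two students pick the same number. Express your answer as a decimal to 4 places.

It's easier to compute the probability that all 21 are distinct.
P(all distinct) = 128/128 · 127/128 · ··· · 108/128 ≈ 0.1762.
So the probability of at least one match is 1 − 0.1762 = 0.8238.

0.8238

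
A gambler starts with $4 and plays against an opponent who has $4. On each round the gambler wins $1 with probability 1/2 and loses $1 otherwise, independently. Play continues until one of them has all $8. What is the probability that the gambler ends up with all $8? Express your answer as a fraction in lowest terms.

1/2

With a fair step, P(i) = ½P(i−1) + ½P(i+1) with P(0)=0, P(8)=1 has the linear solution P(i) = i/8.
P(4) = 4/8 = 1/2.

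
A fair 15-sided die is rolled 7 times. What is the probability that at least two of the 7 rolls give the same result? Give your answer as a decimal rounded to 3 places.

0.810

P(all 7 different) = 15/15 · 14/15 · ··· · 9/15 ≈ 0.190.
P(at least two equal) = 1 − 0.190 = 0.810.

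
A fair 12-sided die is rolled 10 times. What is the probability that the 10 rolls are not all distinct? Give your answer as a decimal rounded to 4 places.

P(all 10 different) = 12/12 · 11/12 · ··· · 3/12 ≈ 0.0039.
P(at least two equal) = 1 − 0.0039 = 0.9961.

0.9961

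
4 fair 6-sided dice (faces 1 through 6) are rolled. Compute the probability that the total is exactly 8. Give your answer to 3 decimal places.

There are 6^4 = 1296 equally likely outcomes.
The number of ordered 4-tuples from {1,…,6} summing to 8 is 35.
P(sum = 8) = 35/1296 ≈ 0.027.

0.027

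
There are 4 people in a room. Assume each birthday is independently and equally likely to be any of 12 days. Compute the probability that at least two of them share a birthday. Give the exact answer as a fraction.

It's easier to compute the probability that all 4 are distinct.
P(all distinct) = 12/12 · 11/12 · ··· · 9/12 = 55/96.
So the probability of at least one match is 1 − 55/96 = 41/96.

41/96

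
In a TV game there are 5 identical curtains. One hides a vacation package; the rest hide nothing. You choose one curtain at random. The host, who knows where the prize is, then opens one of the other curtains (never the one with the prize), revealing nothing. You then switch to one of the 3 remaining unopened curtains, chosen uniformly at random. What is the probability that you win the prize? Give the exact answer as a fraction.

4/15

Your original curtain holds the prize with probability 1/5, so the other 4 collectively hold it with probability 4/5.
The host can always find an empty curtain to open, so this doesn't change that 4/5; it is now spread over the 3 remaining unopened curtains.
P(win by switching) = (4/5) · (1/3) = 4/15.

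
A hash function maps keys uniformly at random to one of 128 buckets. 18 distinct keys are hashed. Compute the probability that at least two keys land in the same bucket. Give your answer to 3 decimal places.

0.715

It's easier to compute the probability that all 18 are distinct.
P(all distinct) = 128/128 · 127/128 · ··· · 111/128 ≈ 0.285.
So the probability of at least one match is 1 − 0.285 = 0.715.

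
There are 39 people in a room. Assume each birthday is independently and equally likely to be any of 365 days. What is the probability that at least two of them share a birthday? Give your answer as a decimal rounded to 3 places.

It's easier to compute the probability that all 39 are distinct.
P(all distinct) = 365/365 · 364/365 · ··· · 327/365 ≈ 0.122.
So the probability of at least one match is 1 − 0.122 = 0.878.

0.878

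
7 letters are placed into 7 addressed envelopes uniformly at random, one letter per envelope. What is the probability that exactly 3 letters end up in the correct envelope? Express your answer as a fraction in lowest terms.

Choose which 3 of the 7 are fixed: C(7,3) = 35 ways.
The remaining 4 must have no fixed point: D(4) = 9.
P = 35·9/5040 = 1/16.

1/16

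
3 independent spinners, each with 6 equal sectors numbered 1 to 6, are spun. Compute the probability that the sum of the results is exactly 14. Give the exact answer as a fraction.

5/72

There are 6^3 = 216 equally likely outcomes.
The number of ordered 3-tuples from {1,…,6} summing to 14 is 15.
P(sum = 14) = 15/216 = 5/72.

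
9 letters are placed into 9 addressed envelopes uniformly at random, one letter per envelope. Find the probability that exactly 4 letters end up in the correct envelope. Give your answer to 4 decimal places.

0.0153

Choose which 4 of the 9 are fixed: C(9,4) = 126 ways.
The remaining 5 must have no fixed point: D(5) = 44.
P = 126·44/362880 = 11/720 ≈ 0.0153.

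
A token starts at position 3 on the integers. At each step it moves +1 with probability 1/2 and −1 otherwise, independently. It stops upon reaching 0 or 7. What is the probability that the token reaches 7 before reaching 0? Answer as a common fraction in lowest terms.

With a fair step, P(i) = ½P(i−1) + ½P(i+1) with P(0)=0, P(7)=1 has the linear solution P(i) = i/7.
P(3) = 3/7.

3/7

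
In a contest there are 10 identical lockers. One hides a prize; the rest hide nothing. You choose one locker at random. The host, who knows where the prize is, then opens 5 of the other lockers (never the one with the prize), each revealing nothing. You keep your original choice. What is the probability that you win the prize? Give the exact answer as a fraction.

1/10

The host can always open 5 empty lockers regardless of your choice, so the reveals give no information about your original locker.
P(win by staying) = 1/10.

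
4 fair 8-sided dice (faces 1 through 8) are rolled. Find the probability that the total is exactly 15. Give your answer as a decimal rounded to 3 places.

There are 8^4 = 4096 equally likely outcomes.
The number of ordered 4-tuples from {1,…,8} summing to 15 is 284.
P(sum = 15) = 284/4096 = 71/1024 ≈ 0.069.

0.069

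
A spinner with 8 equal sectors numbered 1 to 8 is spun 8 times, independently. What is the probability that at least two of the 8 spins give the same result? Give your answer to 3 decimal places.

0.998

P(all 8 different) = 8/8 · 7/8 · ··· · 1/8 ≈ 0.002.
P(at least two equal) = 1 − 0.002 = 0.998.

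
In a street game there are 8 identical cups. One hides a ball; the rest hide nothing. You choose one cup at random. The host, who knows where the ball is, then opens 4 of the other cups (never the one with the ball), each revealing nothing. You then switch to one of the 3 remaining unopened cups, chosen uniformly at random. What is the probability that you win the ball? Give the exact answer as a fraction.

7/24

Your original cup holds the ball with probability 1/8, so the other 7 collectively hold it with probability 7/8.
The host can always find 4 empty cups to open, so the reveals don't change that 7/8; it is now spread over the 3 remaining unopened cups.
P(win by switching) = (7/8) · (1/3) = 7/24.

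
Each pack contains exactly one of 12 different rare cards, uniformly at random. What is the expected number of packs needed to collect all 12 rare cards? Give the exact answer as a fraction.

After i distinct types are collected, each trial gives a new one with probability (12−i)/12, so the expected wait for the next new type is 12/(12−i).
E = 12/12 + 12/11 + 12/10 + 12/9 + 12/8 + 12/7 + 12/6 + 12/5 + 12/4 + 12/3 + 12/2 + 12/1 = 86021/2310.

86021/2310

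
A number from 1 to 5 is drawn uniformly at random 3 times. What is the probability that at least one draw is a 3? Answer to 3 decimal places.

P(no draw is a 3) = (4/5)^3 ≈ 0.512.
P(at least one) = 1 − 0.512 = 0.488.

0.488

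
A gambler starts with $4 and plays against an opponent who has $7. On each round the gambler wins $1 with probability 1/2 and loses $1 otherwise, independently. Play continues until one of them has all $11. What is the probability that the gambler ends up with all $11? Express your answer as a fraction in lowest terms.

With a fair step, P(i) = ½P(i−1) + ½P(i+1) with P(0)=0, P(11)=1 has the linear solution P(i) = i/11.
P(4) = 4/11.

4/11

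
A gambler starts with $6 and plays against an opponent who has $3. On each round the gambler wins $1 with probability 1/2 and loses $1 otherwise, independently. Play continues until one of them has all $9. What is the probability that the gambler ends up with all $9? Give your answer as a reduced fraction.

2/3

With a fair step, P(i) = ½P(i−1) + ½P(i+1) with P(0)=0, P(9)=1 has the linear solution P(i) = i/9.
P(6) = 6/9 = 2/3.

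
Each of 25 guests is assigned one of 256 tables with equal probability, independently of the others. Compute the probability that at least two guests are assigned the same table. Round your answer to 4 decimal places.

It's easier to compute the probability that all 25 are distinct.
P(all distinct) = 256/256 · 255/256 · ··· · 232/256 ≈ 0.2979.
So the probability of at least one match is 1 − 0.2979 = 0.7021.

0.7021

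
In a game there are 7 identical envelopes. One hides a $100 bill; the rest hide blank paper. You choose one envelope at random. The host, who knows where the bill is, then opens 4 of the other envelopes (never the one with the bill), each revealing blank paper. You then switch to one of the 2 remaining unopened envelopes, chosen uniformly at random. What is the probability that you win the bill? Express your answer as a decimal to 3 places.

0.429

Your original envelope holds the bill with probability 1/7, so the other 6 collectively hold it with probability 6/7.
The host can always find 4 empty envelopes to open, so the reveals don't change that 6/7; it is now spread over the 2 remaining unopened envelopes.
P(win by switching) = (6/7) · (1/2) = 3/7 ≈ 0.429.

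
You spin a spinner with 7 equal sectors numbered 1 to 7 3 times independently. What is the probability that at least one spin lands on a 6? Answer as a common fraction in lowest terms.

127/343

P(no spin lands on a 6) = (6/7)^3 = 216/343.
P(at least one) = 1 − 216/343 = 127/343.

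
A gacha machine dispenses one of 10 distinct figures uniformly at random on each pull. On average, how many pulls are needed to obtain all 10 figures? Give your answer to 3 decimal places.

After i distinct types are collected, each trial gives a new one with probability (10−i)/10, so the expected wait for the next new type is 10/(10−i).
E = 10/10 + 10/9 + 10/8 + 10/7 + 10/6 + 10/5 + 10/4 + 10/3 + 10/2 + 10/1 = 7381/252 ≈ 29.290.

29.290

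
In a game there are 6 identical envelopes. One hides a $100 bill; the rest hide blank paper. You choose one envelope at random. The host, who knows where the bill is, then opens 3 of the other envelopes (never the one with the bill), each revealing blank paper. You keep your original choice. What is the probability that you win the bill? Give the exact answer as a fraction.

1/6

The host can always open 3 empty envelopes regardless of your choice, so the reveals give no information about your original envelope.
P(win by staying) = 1/6.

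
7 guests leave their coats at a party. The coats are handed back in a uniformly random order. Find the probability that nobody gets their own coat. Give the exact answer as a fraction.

This is the derangement probability: permutations of 7 with no fixed point.
D(7) = 7! · (1 − 1/1! + 1/2! − ··· + (−1)^7/7!) = 1854.
P = 1854/5040 = 103/280.

103/280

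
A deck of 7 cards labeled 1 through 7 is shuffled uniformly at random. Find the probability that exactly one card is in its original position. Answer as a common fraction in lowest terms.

53/144

Choose which one is fixed: C(7,1) = 7 ways.
The remaining 6 must have no fixed point: D(6) = 265.
P = 7·265/5040 = 53/144.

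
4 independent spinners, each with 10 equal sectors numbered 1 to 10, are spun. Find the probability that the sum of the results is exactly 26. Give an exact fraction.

27/500

There are 10^4 = 10000 equally likely outcomes.
The number of ordered 4-tuples from {1,…,10} summing to 26 is 540.
P(sum = 26) = 540/10000 = 27/500.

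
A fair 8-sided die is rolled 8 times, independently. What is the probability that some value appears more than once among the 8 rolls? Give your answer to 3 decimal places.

P(all 8 different) = 8/8 · 7/8 · ··· · 1/8 ≈ 0.002.
P(at least two equal) = 1 − 0.002 = 0.998.

0.998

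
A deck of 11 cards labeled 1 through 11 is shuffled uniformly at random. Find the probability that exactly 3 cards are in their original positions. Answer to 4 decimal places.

Choose which 3 of the 11 are fixed: C(11,3) = 165 ways.
The remaining 8 must have no fixed point: D(8) = 14833.
P = 165·14833/39916800 = 2119/34560 ≈ 0.0613.

0.0613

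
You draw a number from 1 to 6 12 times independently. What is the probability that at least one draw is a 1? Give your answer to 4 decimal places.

P(no draw is a 1) = (5/6)^12 ≈ 0.1122.
P(at least one) = 1 − 0.1122 = 0.8878.

0.8878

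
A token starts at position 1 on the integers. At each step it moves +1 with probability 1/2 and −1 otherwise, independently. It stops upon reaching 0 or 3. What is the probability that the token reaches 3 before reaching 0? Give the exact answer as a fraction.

1/3

With a fair step, P(i) = ½P(i−1) + ½P(i+1) with P(0)=0, P(3)=1 has the linear solution P(i) = i/3.
P(1) = 1/3.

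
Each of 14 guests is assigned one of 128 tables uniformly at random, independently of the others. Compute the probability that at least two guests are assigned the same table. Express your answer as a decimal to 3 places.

It's easier to compute the probability that all 14 are distinct.
P(all distinct) = 128/128 · 127/128 · ··· · 115/128 ≈ 0.478.
So the probability of at least one match is 1 − 0.478 = 0.522.

0.522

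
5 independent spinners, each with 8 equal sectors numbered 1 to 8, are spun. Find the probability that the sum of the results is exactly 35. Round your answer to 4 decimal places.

There are 8^5 = 32768 equally likely outcomes.
The number of ordered 5-tuples from {1,…,8} summing to 35 is 126.
P(sum = 35) = 126/32768 = 63/16384 ≈ 0.0038.

0.0038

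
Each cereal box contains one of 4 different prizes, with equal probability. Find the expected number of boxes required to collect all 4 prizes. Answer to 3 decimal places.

After i distinct types are collected, each trial gives a new one with probability (4−i)/4, so the expected wait for the next new type is 4/(4−i).
E = 4/4 + 4/3 + 4/2 + 4/1 = 25/3 ≈ 8.333.

8.333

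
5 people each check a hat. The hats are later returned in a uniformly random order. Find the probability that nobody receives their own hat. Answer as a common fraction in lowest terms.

This is the derangement probability: permutations of 5 with no fixed point.
D(5) = 5! · (1 − 1/1! + 1/2! − ··· + (−1)^5/5!) = 44.
P = 44/120 = 11/30.

11/30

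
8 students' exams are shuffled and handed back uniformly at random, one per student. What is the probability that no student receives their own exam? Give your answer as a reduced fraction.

This is the derangement probability: permutations of 8 with no fixed point.
D(8) = 8! · (1 − 1/1! + 1/2! − ··· + (−1)^8/8!) = 14833.
P = 14833/40320 = 2119/5760.

2119/5760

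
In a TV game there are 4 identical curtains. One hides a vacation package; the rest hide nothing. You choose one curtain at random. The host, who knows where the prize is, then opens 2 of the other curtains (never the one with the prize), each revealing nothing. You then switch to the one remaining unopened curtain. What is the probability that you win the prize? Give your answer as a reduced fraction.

3/4

Your original curtain holds the prize with probability 1/4, so the other 3 collectively hold it with probability 3/4.
The host can always find 2 empty curtains to open, so the reveals don't change that 3/4; it is now spread over the 1 remaining unopened curtain.
P(win by switching) = (3/4) · (1/1) = 3/4.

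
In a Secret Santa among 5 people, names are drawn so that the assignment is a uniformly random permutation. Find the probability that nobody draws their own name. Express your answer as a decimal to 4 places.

This is the derangement probability: permutations of 5 with no fixed point.
D(5) = 5! · (1 − 1/1! + 1/2! − ··· + (−1)^5/5!) = 44.
P = 44/120 = 11/30 ≈ 0.3667.

0.3667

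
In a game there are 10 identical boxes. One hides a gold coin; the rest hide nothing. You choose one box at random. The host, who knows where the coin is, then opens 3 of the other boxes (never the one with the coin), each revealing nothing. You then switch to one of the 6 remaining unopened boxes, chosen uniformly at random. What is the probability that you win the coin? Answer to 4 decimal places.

Your original box holds the coin with probability 1/10, so the other 9 collectively hold it with probability 9/10.
The host can always find 3 empty boxes to open, so the reveals don't change that 9/10; it is now spread over the 6 remaining unopened boxes.
P(win by switching) = (9/10) · (1/6) = 3/20 ≈ 0.1500.

0.1500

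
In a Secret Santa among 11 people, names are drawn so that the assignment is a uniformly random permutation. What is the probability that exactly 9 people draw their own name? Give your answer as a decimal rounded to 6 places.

0.000001

Choose which 9 of the 11 are fixed: C(11,9) = 55 ways.
The remaining 2 must have no fixed point: D(2) = 1.
P = 55·1/39916800 = 1/725760 ≈ 0.000001.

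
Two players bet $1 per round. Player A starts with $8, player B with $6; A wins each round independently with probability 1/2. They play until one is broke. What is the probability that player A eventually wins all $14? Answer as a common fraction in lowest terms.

4/7

With a fair step, P(i) = ½P(i−1) + ½P(i+1) with P(0)=0, P(14)=1 has the linear solution P(i) = i/14.
P(8) = 8/14 = 4/7.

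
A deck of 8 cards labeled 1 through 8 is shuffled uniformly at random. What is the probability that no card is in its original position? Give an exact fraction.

2119/5760

This is the derangement probability: permutations of 8 with no fixed point.
D(8) = 8! · (1 − 1/1! + 1/2! − ··· + (−1)^8/8!) = 14833.
P = 14833/40320 = 2119/5760.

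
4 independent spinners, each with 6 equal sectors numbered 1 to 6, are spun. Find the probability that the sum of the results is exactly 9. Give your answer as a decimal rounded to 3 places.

0.043

There are 6^4 = 1296 equally likely outcomes.
The number of ordered 4-tuples from {1,…,6} summing to 9 is 56.
P(sum = 9) = 56/1296 = 7/162 ≈ 0.043.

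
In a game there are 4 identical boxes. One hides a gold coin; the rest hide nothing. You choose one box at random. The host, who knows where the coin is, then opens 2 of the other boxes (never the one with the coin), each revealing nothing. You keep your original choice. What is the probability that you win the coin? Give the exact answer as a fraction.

The host can always open 2 empty boxes regardless of your choice, so the reveals give no information about your original box.
P(win by staying) = 1/4.

1/4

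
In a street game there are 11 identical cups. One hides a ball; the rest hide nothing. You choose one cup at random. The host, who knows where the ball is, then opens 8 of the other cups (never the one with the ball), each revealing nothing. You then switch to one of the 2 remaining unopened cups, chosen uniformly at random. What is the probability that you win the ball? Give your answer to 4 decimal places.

0.4545

Your original cup holds the ball with probability 1/11, so the other 10 collectively hold it with probability 10/11.
The host can always find 8 empty cups to open, so the reveals don't change that 10/11; it is now spread over the 2 remaining unopened cups.
P(win by switching) = (10/11) · (1/2) = 5/11 ≈ 0.4545.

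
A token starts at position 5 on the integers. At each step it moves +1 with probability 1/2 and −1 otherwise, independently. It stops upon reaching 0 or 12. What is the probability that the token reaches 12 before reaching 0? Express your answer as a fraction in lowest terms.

5/12

With a fair step, P(i) = ½P(i−1) + ½P(i+1) with P(0)=0, P(12)=1 has the linear solution P(i) = i/12.
P(5) = 5/12.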